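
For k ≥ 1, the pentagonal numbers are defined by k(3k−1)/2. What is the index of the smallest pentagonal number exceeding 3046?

46

Solve n(3n−1)/2 > 3046 for integer n.
The largest n with value ≤ 3046 is 45 (since 3015 ≤ 3046 < 3151), so the first above is n = 46, value 3151.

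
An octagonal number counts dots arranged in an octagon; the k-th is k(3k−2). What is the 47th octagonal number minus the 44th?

47·(3·47 − 2) = 6533 and 44·(3·44 − 2) = 5720.
Difference: 6533 − 5720 = 813.

813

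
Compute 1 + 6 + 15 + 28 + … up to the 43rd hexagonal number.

53922

Σ i(2i−1) = 2Σi² − Σi over i = 1..43.
Σi = 946 and Σi² = 27434.
2·27434 − 1·946 = 53922.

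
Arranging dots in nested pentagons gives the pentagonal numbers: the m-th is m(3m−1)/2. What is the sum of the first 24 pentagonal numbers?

7200

Σ i(3i−1)/2 = (3Σi² − Σi) / 2 over i = 1..24.
Σi = 300 and Σi² = 4900.
(3·4900 − 1·300) / 2 = 14400/2 = 7200.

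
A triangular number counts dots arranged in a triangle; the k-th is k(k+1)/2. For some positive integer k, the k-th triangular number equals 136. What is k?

Set n(n+1)/2 = 136, giving n² + n − 272 = 0.
The discriminant is 1 + 8·136 = 1089, and √1089 = 33.
So n = (-1 + 33) / 2 = 32/2 = 16.
Check: 16·17/2 = 136. ✓

16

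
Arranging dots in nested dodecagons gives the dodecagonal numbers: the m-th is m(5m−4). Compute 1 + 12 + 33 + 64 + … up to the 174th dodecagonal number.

8794975

Σ i(5i−4) = 5Σi² − 4Σi over i = 1..174.
Σi = 15225 and Σi² = 1771175.
5·1771175 − 4·15225 = 8794975.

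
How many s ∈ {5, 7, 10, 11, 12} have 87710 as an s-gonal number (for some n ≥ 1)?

1

s = 5: P(5, 241) = 87001 and P(5, 242) = 87725; 87710 is not s-gonal.
s = 7: P(7, 187) = 87142 and P(7, 188) = 88078; 87710 is not s-gonal.
s = 10: P(10, 148) = 87172 and P(10, 149) = 88357; 87710 is not s-gonal.
s = 11: P(11, 140) = 87710. ✓
s = 12: P(12, 132) = 86592 and P(12, 133) = 87913; 87710 is not s-gonal.
Hits: s ∈ {11} → 1.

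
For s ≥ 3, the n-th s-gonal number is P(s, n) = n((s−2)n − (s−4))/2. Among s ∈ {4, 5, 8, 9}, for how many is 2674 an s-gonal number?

s = 4: P(4, 51) = 2601 and P(4, 52) = 2704; 2674 is not s-gonal.
s = 5: P(5, 42) = 2625 and P(5, 43) = 2752; 2674 is not s-gonal.
s = 8: P(8, 30) = 2640 and P(8, 31) = 2821; 2674 is not s-gonal.
s = 9: P(9, 28) = 2674. ✓
Hits: s ∈ {9} → 1.

1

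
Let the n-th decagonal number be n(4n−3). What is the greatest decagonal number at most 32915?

32851

Solve n(4n−3) ≤ 32915 for integer n.
n = 91 gives 32851 ≤ 32915, while n = 92 gives 33580 > 32915; so the answer is 32851.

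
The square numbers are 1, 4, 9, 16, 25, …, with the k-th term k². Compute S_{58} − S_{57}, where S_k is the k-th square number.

n² − (n−1)² = 2n − 1, so 58² − 57² = 2·58 − 1 = 115.

115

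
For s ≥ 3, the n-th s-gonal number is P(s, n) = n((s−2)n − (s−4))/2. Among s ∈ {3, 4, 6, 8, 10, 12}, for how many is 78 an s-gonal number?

1

s = 3: P(3, 12) = 78. ✓
s = 4: P(4, 8) = 64 and P(4, 9) = 81; 78 is not s-gonal.
s = 6: P(6, 6) = 66 and P(6, 7) = 91; 78 is not s-gonal.
s = 8: P(8, 5) = 65 and P(8, 6) = 96; 78 is not s-gonal.
s = 10: P(10, 4) = 52 and P(10, 5) = 85; 78 is not s-gonal.
s = 12: P(12, 4) = 64 and P(12, 5) = 105; 78 is not s-gonal.
Hits: s ∈ {3} → 1.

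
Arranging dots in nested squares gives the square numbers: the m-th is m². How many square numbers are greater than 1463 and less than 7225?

The n-th square number is n².
Smallest index with value > 1463: n = 39 (giving 1521).
Largest index with value < 7225: n = 84 (giving 7056).
Indices 39 through 84: 46 terms.

46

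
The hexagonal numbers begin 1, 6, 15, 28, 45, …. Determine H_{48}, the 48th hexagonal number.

The 48th hexagonal number is n(2n−1) with n = 48.
48·(2·48 − 1) = 48·95 = 4560.

4560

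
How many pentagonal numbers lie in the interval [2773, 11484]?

The n-th pentagonal number is n(3n−1)/2.
Smallest index with value ≥ 2773: n = 44 (giving 2882).
Largest index with value ≤ 11484: n = 87 (giving 11310).
Indices 44 through 87: 44 terms.

44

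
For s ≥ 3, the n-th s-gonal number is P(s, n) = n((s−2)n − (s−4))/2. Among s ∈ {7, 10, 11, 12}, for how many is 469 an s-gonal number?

s = 7: P(7, 14) = 469. ✓
s = 10: P(10, 11) = 451 and P(10, 12) = 540; 469 is not s-gonal.
s = 11: P(11, 10) = 415 and P(11, 11) = 506; 469 is not s-gonal.
s = 12: P(12, 10) = 460 and P(12, 11) = 561; 469 is not s-gonal.
Hits: s ∈ {7} → 1.

1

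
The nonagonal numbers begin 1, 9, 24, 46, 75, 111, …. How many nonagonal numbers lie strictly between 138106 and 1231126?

The n-th nonagonal number is n(7n−5)/2.
Smallest index with value > 138106: n = 200 (giving 139500).
Largest index with value < 1231126: n = 593 (giving 1229289).
Indices 200 through 593: 394 terms.

394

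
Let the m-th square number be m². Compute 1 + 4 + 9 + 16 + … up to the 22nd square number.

3795

Σ_{i=1}^{22} i² = 22·23·45/6 = 3795.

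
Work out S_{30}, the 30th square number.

30² = 900.

900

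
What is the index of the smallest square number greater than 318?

18

Solve n² > 318 for integer n.
The largest n with value ≤ 318 is 17 (since 289 ≤ 318 < 324), so the first above is n = 18, value 324.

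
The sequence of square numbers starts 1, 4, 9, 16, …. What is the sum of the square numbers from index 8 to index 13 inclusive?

679

Σ_{i=8}^{13} i² = 819 − 140 = 679.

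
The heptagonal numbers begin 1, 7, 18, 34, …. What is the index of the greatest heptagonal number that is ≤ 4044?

40

Solve n(5n−3)/2 ≤ 4044 for integer n.
n = 40 gives 3940 ≤ 4044, while n = 41 gives 4141 > 4044; so the answer is index 40.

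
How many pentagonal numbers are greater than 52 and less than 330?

The n-th pentagonal number is n(3n−1)/2.
Smallest index with value > 52: n = 7 (giving 70).
Largest index with value < 330: n = 14 (giving 287).
Indices 7 through 14: 8 terms.

8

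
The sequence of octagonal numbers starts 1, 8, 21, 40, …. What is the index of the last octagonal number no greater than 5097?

Solve n(3n−2) ≤ 5097 for integer n.
n = 41 gives 4961 ≤ 5097, while n = 42 gives 5208 > 5097; so the answer is index 41.

41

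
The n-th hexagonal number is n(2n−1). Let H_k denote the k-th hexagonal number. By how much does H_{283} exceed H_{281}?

283·(2·283 − 1) = 159895 and 281·(2·281 − 1) = 157641.
Difference: 159895 − 157641 = 2254.

2254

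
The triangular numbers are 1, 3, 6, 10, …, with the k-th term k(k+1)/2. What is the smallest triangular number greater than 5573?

Solve n(n+1)/2 > 5573 for integer n.
The largest n with value ≤ 5573 is 105 (since 5565 ≤ 5573 < 5671), so the first above is n = 106, value 5671.

5671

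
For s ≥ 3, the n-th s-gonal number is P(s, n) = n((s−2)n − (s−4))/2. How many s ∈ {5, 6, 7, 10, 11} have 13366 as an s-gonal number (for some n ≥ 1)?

1

s = 5: P(5, 94) = 13207 and P(5, 95) = 13490; 13366 is not s-gonal.
s = 6: P(6, 82) = 13366. ✓
s = 7: P(7, 73) = 13213 and P(7, 74) = 13579; 13366 is not s-gonal.
s = 10: P(10, 58) = 13282 and P(10, 59) = 13747; 13366 is not s-gonal.
s = 11: P(11, 54) = 12933 and P(11, 55) = 13420; 13366 is not s-gonal.
Hits: s ∈ {6} → 1.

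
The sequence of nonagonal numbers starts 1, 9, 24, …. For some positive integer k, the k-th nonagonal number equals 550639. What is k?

Set n(7n−5)/2 = 550639, giving 7n² − 5n − 1101278 = 0.
The discriminant is 25 + 56·550639 = 30835809, and √30835809 = 5553.
So n = (5 + 5553) / 14 = 5558/14 = 397.
Check: 397·(7·397 − 5)/2 = 550639. ✓

397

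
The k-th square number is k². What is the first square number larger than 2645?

Solve n² > 2645 for integer n.
The largest n with value ≤ 2645 is 51 (since 2601 ≤ 2645 < 2704), so the first above is n = 52, value 2704.

2704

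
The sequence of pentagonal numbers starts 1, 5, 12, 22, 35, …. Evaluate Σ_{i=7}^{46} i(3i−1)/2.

49600

Σ i(3i−1)/2 = (3Σi² − Σi) / 2 over i = 7..46.
Σi = 1081 − 21 = 1060 and Σi² = 33511 − 91 = 33420.
(3·33420 − 1·1060) / 2 = 99200/2 = 49600.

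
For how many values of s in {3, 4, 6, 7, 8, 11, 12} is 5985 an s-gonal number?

s = 3: P(3, 108) = 5886 and P(3, 109) = 5995; 5985 is not s-gonal.
s = 4: P(4, 77) = 5929 and P(4, 78) = 6084; 5985 is not s-gonal.
s = 6: P(6, 54) = 5778 and P(6, 55) = 5995; 5985 is not s-gonal.
s = 7: P(7, 49) = 5929 and P(7, 50) = 6175; 5985 is not s-gonal.
s = 8: P(8, 45) = 5985. ✓
s = 11: P(11, 36) = 5706 and P(11, 37) = 6031; 5985 is not s-gonal.
s = 12: P(12, 35) = 5985. ✓
Hits: s ∈ {8, 12} → 2.

2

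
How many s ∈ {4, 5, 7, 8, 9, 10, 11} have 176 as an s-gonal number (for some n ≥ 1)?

2

s = 4: P(4, 13) = 169 and P(4, 14) = 196; 176 is not s-gonal.
s = 5: P(5, 11) = 176. ✓
s = 7: P(7, 8) = 148 and P(7, 9) = 189; 176 is not s-gonal.
s = 8: P(8, 8) = 176. ✓
s = 9: P(9, 7) = 154 and P(9, 8) = 204; 176 is not s-gonal.
s = 10: P(10, 7) = 175 and P(10, 8) = 232; 176 is not s-gonal.
s = 11: P(11, 6) = 141 and P(11, 7) = 196; 176 is not s-gonal.
Hits: s ∈ {5, 8} → 2.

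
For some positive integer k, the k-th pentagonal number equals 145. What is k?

10

Set n(3n−1)/2 = 145, giving 3n² − n − 290 = 0.
The discriminant is 1 + 24·145 = 3481, and √3481 = 59.
So n = (1 + 59) / 6 = 60/6 = 10.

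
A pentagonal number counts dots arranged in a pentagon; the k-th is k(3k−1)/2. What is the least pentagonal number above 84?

Solve n(3n−1)/2 > 84 for integer n.
The largest n with value ≤ 84 is 7 (since 70 ≤ 84 < 92), so the first above is n = 8, value 92.

92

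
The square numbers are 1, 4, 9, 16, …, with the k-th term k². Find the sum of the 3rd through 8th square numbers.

199

Σ_{i=3}^{8} i² = 204 − 5 = 199.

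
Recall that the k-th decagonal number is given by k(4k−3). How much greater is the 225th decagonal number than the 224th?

Consecutive decagonal numbers differ by 8n − 7: here 8·225 − 7 = 1793.

1793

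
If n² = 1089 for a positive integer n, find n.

We need n² = 1089, so n = √1089 = 33.

33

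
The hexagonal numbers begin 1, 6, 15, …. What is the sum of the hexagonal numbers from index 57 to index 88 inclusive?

339536

Σ i(2i−1) = 2Σi² − Σi over i = 57..88.
Σi = 3916 − 1596 = 2320 and Σi² = 231044 − 60116 = 170928.
2·170928 − 1·2320 = 339536.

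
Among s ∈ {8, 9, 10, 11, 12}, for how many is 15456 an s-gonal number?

1

s = 8: P(8, 72) = 15408 and P(8, 73) = 15841; 15456 is not s-gonal.
s = 9: P(9, 66) = 15081 and P(9, 67) = 15544; 15456 is not s-gonal.
s = 10: P(10, 62) = 15190 and P(10, 63) = 15687; 15456 is not s-gonal.
s = 11: P(11, 58) = 14935 and P(11, 59) = 15458; 15456 is not s-gonal.
s = 12: P(12, 56) = 15456. ✓
Hits: s ∈ {12} → 1.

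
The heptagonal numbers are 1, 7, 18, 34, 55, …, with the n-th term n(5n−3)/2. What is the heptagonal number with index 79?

15484

The 79th heptagonal number is n(5n−3)/2 with n = 79.
79·(5·79 − 3)/2 = 79·392/2 = 79·196 = 15484.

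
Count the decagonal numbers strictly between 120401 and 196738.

49

The n-th decagonal number is n(4n−3).
Smallest index with value > 120401: n = 174 (giving 120582).
Largest index with value < 196738: n = 222 (giving 196470).
Indices 174 through 222: 49 terms.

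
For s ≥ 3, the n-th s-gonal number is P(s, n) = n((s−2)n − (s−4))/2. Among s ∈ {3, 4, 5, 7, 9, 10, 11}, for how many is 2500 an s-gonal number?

s = 3: P(3, 70) = 2485 and P(3, 71) = 2556; 2500 is not s-gonal.
s = 4: P(4, 50) = 2500. ✓
s = 5: P(5, 40) = 2380 and P(5, 41) = 2501; 2500 is not s-gonal.
s = 7: P(7, 31) = 2356 and P(7, 32) = 2512; 2500 is not s-gonal.
s = 9: P(9, 27) = 2484 and P(9, 28) = 2674; 2500 is not s-gonal.
s = 10: P(10, 25) = 2425 and P(10, 26) = 2626; 2500 is not s-gonal.
s = 11: P(11, 23) = 2300 and P(11, 24) = 2508; 2500 is not s-gonal.
Hits: s ∈ {4} → 1.

1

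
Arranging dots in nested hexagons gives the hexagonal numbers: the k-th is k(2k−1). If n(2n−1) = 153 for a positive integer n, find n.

Set n(2n−1) = 153, giving 2n² − n − 153 = 0.
So n = (1 + 35) / 4 = 36/4 = 9.
Check: 9·(2·9 − 1) = 153. ✓

9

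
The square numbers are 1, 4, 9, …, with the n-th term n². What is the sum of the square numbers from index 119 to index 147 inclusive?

Σ_{i=119}^{147} i² = 1069670 − 554659 = 515011.

515011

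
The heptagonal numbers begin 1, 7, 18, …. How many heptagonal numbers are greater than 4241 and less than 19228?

The n-th heptagonal number is n(5n−3)/2.
Smallest index with value > 4241: n = 42 (giving 4347).
Largest index with value < 19228: n = 87 (giving 18792).
Indices 42 through 87: 46 terms.

46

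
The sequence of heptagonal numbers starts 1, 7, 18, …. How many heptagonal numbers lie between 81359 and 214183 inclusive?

The n-th heptagonal number is n(5n−3)/2.
Smallest index with value ≥ 81359: n = 181 (giving 81631).
Largest index with value ≤ 214183: n = 293 (giving 214183).
Indices 181 through 293: 113 terms.

113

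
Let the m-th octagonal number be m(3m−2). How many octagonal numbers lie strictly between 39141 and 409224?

The n-th octagonal number is n(3n−2).
Smallest index with value > 39141: n = 115 (giving 39445).
Largest index with value < 409224: n = 369 (giving 407745).
Indices 115 through 369: 255 terms.

255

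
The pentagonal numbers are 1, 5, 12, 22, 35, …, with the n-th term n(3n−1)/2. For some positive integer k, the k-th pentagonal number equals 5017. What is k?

58

Set n(3n−1)/2 = 5017, giving 3n² − n − 10034 = 0.
The discriminant is 1 + 24·5017 = 120409, and √120409 = 347.
So n = (1 + 347) / 6 = 348/6 = 58.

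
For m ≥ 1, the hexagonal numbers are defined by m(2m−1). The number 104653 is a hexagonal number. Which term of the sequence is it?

Set n(2n−1) = 104653, giving 2n² − n − 104653 = 0.
The discriminant is 1 + 8·104653 = 837225, and √837225 = 915.
So n = (1 + 915) / 4 = 916/4 = 229.

229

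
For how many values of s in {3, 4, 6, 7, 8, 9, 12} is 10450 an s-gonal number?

s = 3: P(3, 144) = 10440 and P(3, 145) = 10585; 10450 is not s-gonal.
s = 4: P(4, 102) = 10404 and P(4, 103) = 10609; 10450 is not s-gonal.
s = 6: P(6, 72) = 10296 and P(6, 73) = 10585; 10450 is not s-gonal.
s = 7: P(7, 64) = 10144 and P(7, 65) = 10465; 10450 is not s-gonal.
s = 8: P(8, 59) = 10325 and P(8, 60) = 10680; 10450 is not s-gonal.
s = 9: P(9, 55) = 10450. ✓
s = 12: P(12, 46) = 10396 and P(12, 47) = 10857; 10450 is not s-gonal.
Hits: s ∈ {9} → 1.

1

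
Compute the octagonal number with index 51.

51·(3·51 − 2) = 51·151 = 7701.

7701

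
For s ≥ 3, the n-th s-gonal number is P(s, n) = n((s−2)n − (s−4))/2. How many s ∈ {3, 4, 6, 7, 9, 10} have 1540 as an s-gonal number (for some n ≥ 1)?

3

s = 3: P(3, 55) = 1540. ✓
s = 4: P(4, 39) = 1521 and P(4, 40) = 1600; 1540 is not s-gonal.
s = 6: P(6, 28) = 1540. ✓
s = 7: P(7, 25) = 1525 and P(7, 26) = 1651; 1540 is not s-gonal.
s = 9: P(9, 21) = 1491 and P(9, 22) = 1639; 1540 is not s-gonal.
s = 10: P(10, 20) = 1540. ✓
Hits: s ∈ {3, 6, 10} → 3.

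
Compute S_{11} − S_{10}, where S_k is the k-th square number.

21

n² − (n−1)² = 2n − 1, so 11² − 10² = 2·11 − 1 = 21.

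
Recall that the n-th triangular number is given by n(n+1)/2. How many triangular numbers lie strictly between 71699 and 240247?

314

The n-th triangular number is n(n+1)/2.
Smallest index with value > 71699: n = 379 (giving 72010).
Largest index with value < 240247: n = 692 (giving 239778).
Indices 379 through 692: 314 terms.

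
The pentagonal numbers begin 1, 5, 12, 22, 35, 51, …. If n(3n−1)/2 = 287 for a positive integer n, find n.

14

Set n(3n−1)/2 = 287, giving 3n² − n − 574 = 0.
The discriminant is 1 + 24·287 = 6889, and √6889 = 83.
So n = (1 + 83) / 6 = 84/6 = 14.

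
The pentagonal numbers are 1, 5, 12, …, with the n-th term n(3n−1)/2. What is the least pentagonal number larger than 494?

Solve n(3n−1)/2 > 494 for integer n.
The largest n with value ≤ 494 is 18 (since 477 ≤ 494 < 532), so the first above is n = 19, value 532.

532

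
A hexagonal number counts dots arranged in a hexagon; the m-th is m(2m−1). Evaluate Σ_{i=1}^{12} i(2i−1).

1222

Σ i(2i−1) = 2Σi² − Σi over i = 1..12.
Σi = 78 and Σi² = 650.
2·650 − 1·78 = 1222.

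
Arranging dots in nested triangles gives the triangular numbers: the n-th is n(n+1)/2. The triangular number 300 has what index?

Set n(n+1)/2 = 300, giving n² + n − 600 = 0.
The discriminant is 1 + 8·300 = 2401, and √2401 = 49.
So n = (-1 + 49) / 2 = 48/2 = 24.
Check: 24·25/2 = 300. ✓

24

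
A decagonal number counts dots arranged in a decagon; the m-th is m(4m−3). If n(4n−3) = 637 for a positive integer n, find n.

Set n(4n−3) = 637, giving 4n² − 3n − 637 = 0.
The discriminant is 9 + 16·637 = 10201, and √10201 = 101.
So n = (3 + 101) / 8 = 104/8 = 13.
Check: 13·(4·13 − 3) = 637. ✓

13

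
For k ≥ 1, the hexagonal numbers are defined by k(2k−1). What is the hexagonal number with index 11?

231

The 11th hexagonal number is n(2n−1) with n = 11.
11·(2·11 − 1) = 11·21 = 231.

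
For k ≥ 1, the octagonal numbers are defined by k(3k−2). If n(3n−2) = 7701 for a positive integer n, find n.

51

Set n(3n−2) = 7701, giving 3n² − 2n − 7701 = 0.
So n = (2 + 304) / 6 = 306/6 = 51.
Check: 51·(3·51 − 2) = 7701. ✓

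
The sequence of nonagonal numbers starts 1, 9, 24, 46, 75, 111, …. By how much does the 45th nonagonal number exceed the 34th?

45·(7·45 − 5)/2 = 6975 and 34·(7·34 − 5)/2 = 3961.
Difference: 6975 − 3961 = 3014.

3014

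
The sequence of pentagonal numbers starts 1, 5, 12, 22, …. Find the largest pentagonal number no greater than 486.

477

Solve n(3n−1)/2 ≤ 486 for integer n.
n = 18 gives 477 ≤ 486, while n = 19 gives 532 > 486; so the answer is 477.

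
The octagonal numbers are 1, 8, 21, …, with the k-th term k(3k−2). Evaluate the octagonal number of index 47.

The 47th octagonal number is n(3n−2) with n = 47.
47·(3·47 − 2) = 47·139 = 6533.

6533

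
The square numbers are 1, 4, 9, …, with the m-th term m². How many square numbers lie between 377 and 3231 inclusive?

37

The n-th square number is n².
Smallest index with value ≥ 377: n = 20 (giving 400).
Largest index with value ≤ 3231: n = 56 (giving 3136).
Indices 20 through 56: 37 terms.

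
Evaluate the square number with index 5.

25

The 5th square number is n² with n = 5.
5² = 25.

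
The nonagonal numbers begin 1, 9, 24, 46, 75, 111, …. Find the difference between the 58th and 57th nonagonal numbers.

Consecutive nonagonal numbers differ by 7n − 6: here 7·58 − 6 = 400.

400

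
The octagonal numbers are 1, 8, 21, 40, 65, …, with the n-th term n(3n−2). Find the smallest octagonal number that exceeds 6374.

Solve n(3n−2) > 6374 for integer n.
The largest n with value ≤ 6374 is 46 (since 6256 ≤ 6374 < 6533), so the first above is n = 47, value 6533.

6533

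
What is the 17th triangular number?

The 17th triangular number is n(n+1)/2 with n = 17.
17·18/2 = 306/2 = 153.

153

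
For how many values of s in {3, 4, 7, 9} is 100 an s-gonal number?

s = 3: P(3, 13) = 91 and P(3, 14) = 105; 100 is not s-gonal.
s = 4: P(4, 10) = 100. ✓
s = 7: P(7, 6) = 81 and P(7, 7) = 112; 100 is not s-gonal.
s = 9: P(9, 5) = 75 and P(9, 6) = 111; 100 is not s-gonal.
Hits: s ∈ {4} → 1.

1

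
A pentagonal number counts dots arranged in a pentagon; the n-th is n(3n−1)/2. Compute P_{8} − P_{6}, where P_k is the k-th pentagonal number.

8·(3·8 − 1)/2 = 92 and 6·(3·6 − 1)/2 = 51.
Difference: 92 − 51 = 41.

41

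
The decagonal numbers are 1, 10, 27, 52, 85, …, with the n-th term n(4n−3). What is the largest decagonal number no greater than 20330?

Solve n(4n−3) ≤ 20330 for integer n.
n = 71 gives 19951 ≤ 20330, while n = 72 gives 20520 > 20330; so the answer is 19951.

19951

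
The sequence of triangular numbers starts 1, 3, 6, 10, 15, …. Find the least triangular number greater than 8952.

9045

Solve n(n+1)/2 > 8952 for integer n.
The largest n with value ≤ 8952 is 133 (since 8911 ≤ 8952 < 9045), so the first above is n = 134, value 9045.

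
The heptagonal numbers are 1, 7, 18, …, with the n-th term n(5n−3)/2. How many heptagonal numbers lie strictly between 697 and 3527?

20

The n-th heptagonal number is n(5n−3)/2.
Smallest index with value > 697: n = 18 (giving 783).
Largest index with value < 3527: n = 37 (giving 3367).
Indices 18 through 37: 20 terms.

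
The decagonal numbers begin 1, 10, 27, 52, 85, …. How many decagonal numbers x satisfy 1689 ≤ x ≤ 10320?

The n-th decagonal number is n(4n−3).
Smallest index with value ≥ 1689: n = 21 (giving 1701).
Largest index with value ≤ 10320: n = 51 (giving 10251).
Indices 21 through 51: 31 terms.

31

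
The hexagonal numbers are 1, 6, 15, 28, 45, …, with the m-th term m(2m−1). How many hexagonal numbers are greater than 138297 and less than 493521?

The n-th hexagonal number is n(2n−1).
Smallest index with value > 138297: n = 264 (giving 139128).
Largest index with value < 493521: n = 496 (giving 491536).
Indices 264 through 496: 233 terms.

233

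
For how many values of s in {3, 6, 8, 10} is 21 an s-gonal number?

s = 3: P(3, 6) = 21. ✓
s = 6: P(6, 3) = 15 and P(6, 4) = 28; 21 is not s-gonal.
s = 8: P(8, 3) = 21. ✓
s = 10: P(10, 2) = 10 and P(10, 3) = 27; 21 is not s-gonal.
Hits: s ∈ {3, 8} → 2.

2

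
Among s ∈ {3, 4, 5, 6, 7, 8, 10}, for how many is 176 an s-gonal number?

s = 3: P(3, 18) = 171 and P(3, 19) = 190; 176 is not s-gonal.
s = 4: P(4, 13) = 169 and P(4, 14) = 196; 176 is not s-gonal.
s = 5: P(5, 11) = 176. ✓
s = 6: P(6, 9) = 153 and P(6, 10) = 190; 176 is not s-gonal.
s = 7: P(7, 8) = 148 and P(7, 9) = 189; 176 is not s-gonal.
s = 8: P(8, 8) = 176. ✓
s = 10: P(10, 7) = 175 and P(10, 8) = 232; 176 is not s-gonal.
Hits: s ∈ {5, 8} → 2.

2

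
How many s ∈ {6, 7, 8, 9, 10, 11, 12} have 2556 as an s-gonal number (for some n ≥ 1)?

s = 6: P(6, 36) = 2556. ✓
s = 7: P(7, 32) = 2512 and P(7, 33) = 2673; 2556 is not s-gonal.
s = 8: P(8, 29) = 2465 and P(8, 30) = 2640; 2556 is not s-gonal.
s = 9: P(9, 27) = 2484 and P(9, 28) = 2674; 2556 is not s-gonal.
s = 10: P(10, 25) = 2425 and P(10, 26) = 2626; 2556 is not s-gonal.
s = 11: P(11, 24) = 2508 and P(11, 25) = 2725; 2556 is not s-gonal.
s = 12: P(12, 23) = 2553 and P(12, 24) = 2784; 2556 is not s-gonal.
Hits: s ∈ {6} → 1.

1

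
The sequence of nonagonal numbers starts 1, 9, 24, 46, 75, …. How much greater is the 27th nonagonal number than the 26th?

Consecutive nonagonal numbers differ by 7n − 6: here 7·27 − 6 = 183.

183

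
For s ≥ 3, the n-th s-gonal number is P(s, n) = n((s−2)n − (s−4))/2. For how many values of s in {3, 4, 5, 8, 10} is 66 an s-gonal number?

1

s = 3: P(3, 11) = 66. ✓
s = 4: P(4, 8) = 64 and P(4, 9) = 81; 66 is not s-gonal.
s = 5: P(5, 6) = 51 and P(5, 7) = 70; 66 is not s-gonal.
s = 8: P(8, 5) = 65 and P(8, 6) = 96; 66 is not s-gonal.
s = 10: P(10, 4) = 52 and P(10, 5) = 85; 66 is not s-gonal.
Hits: s ∈ {3} → 1.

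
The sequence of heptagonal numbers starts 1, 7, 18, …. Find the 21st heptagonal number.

1071

21·(5·21 − 3)/2 = 21·102/2 = 21·51 = 1071.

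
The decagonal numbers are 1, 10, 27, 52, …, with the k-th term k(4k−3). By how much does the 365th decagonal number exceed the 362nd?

365·(4·365 − 3) = 531805 and 362·(4·362 − 3) = 523090.
Difference: 531805 − 523090 = 8715.

8715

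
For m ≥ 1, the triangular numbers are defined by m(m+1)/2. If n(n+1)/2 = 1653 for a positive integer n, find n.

57

Set n(n+1)/2 = 1653, giving n² + n − 3306 = 0.
The discriminant is 1 + 8·1653 = 13225, and √13225 = 115.
So n = (-1 + 115) / 2 = 114/2 = 57.
Check: 57·58/2 = 1653. ✓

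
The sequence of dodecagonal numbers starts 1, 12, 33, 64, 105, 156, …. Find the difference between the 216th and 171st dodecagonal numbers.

86895

216·(5·216 − 4) = 232416 and 171·(5·171 − 4) = 145521.
Difference: 232416 − 145521 = 86895.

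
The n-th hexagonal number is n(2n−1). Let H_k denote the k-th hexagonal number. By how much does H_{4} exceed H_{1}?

4·(2·4 − 1) = 28 and 1·(2·1 − 1) = 1.
Difference: 28 − 1 = 27.

27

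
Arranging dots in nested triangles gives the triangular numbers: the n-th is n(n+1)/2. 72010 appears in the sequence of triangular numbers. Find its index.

Set n(n+1)/2 = 72010, giving n² + n − 144020 = 0.
So n = (-1 + 759) / 2 = 758/2 = 379.

379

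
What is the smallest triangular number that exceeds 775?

Solve n(n+1)/2 > 775 for integer n.
The largest n with value ≤ 775 is 38 (since 741 ≤ 775 < 780), so the first above is n = 39, value 780.

780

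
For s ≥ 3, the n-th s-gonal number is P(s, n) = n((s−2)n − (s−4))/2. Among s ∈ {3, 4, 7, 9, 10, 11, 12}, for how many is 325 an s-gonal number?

2

s = 3: P(3, 25) = 325. ✓
s = 4: P(4, 18) = 324 and P(4, 19) = 361; 325 is not s-gonal.
s = 7: P(7, 11) = 286 and P(7, 12) = 342; 325 is not s-gonal.
s = 9: P(9, 10) = 325. ✓
s = 10: P(10, 9) = 297 and P(10, 10) = 370; 325 is not s-gonal.
s = 11: P(11, 8) = 260 and P(11, 9) = 333; 325 is not s-gonal.
s = 12: P(12, 8) = 288 and P(12, 9) = 369; 325 is not s-gonal.
Hits: s ∈ {3, 9} → 2.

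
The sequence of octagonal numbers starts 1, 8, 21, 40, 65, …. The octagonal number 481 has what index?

Set n(3n−2) = 481, giving 3n² − 2n − 481 = 0.
So n = (2 + 76) / 6 = 78/6 = 13.

13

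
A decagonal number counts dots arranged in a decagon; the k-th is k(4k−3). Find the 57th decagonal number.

12825

57·(4·57 − 3) = 57·225 = 12825.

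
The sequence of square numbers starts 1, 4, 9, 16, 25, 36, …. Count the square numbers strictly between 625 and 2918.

The n-th square number is n².
Smallest index with value > 625: n = 26 (giving 676).
Largest index with value < 2918: n = 54 (giving 2916).
Indices 26 through 54: 29 terms.

29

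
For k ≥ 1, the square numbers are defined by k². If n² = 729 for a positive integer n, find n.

We need n² = 729, so n = √729 = 27.

27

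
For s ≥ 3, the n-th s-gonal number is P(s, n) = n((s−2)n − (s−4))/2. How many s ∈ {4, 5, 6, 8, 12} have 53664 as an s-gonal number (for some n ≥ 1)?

1

s = 4: P(4, 231) = 53361 and P(4, 232) = 53824; 53664 is not s-gonal.
s = 5: P(5, 189) = 53487 and P(5, 190) = 54055; 53664 is not s-gonal.
s = 6: P(6, 164) = 53628 and P(6, 165) = 54285; 53664 is not s-gonal.
s = 8: P(8, 134) = 53600 and P(8, 135) = 54405; 53664 is not s-gonal.
s = 12: P(12, 104) = 53664. ✓
Hits: s ∈ {12} → 1.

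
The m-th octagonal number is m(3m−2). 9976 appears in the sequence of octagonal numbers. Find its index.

58

Set n(3n−2) = 9976, giving 3n² − 2n − 9976 = 0.
The discriminant is 4 + 12·9976 = 119716, and √119716 = 346.
So n = (2 + 346) / 6 = 348/6 = 58.
Check: 58·(3·58 − 2) = 9976. ✓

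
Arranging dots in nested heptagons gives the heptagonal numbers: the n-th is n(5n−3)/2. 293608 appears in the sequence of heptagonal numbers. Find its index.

343

Set n(5n−3)/2 = 293608, giving 5n² − 3n − 587216 = 0.
The discriminant is 9 + 40·293608 = 11744329, and √11744329 = 3427.
So n = (3 + 3427) / 10 = 3430/10 = 343.
Check: 343·(5·343 − 3)/2 = 293608. ✓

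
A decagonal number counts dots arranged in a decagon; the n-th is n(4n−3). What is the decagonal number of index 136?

73576

136·(4·136 − 3) = 136·541 = 73576.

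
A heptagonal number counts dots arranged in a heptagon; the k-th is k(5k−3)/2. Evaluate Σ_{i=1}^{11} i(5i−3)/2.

1166

Σ i(5i−3)/2 = (5Σi² − 3Σi) / 2 over i = 1..11.
Σi = 66 and Σi² = 506.
(5·506 − 3·66) / 2 = 2332/2 = 1166.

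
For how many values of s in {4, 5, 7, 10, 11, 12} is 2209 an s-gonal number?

1

s = 4: P(4, 47) = 2209. ✓
s = 5: P(5, 38) = 2147 and P(5, 39) = 2262; 2209 is not s-gonal.
s = 7: P(7, 30) = 2205 and P(7, 31) = 2356; 2209 is not s-gonal.
s = 10: P(10, 23) = 2047 and P(10, 24) = 2232; 2209 is not s-gonal.
s = 11: P(11, 22) = 2101 and P(11, 23) = 2300; 2209 is not s-gonal.
s = 12: P(12, 21) = 2121 and P(12, 22) = 2332; 2209 is not s-gonal.
Hits: s ∈ {4} → 1.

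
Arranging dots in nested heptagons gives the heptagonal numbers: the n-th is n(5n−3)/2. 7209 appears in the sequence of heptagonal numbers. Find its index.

54

Set n(5n−3)/2 = 7209, giving 5n² − 3n − 14418 = 0.
The discriminant is 9 + 40·7209 = 288369, and √288369 = 537.
So n = (3 + 537) / 10 = 540/10 = 54.
Check: 54·(5·54 − 3)/2 = 7209. ✓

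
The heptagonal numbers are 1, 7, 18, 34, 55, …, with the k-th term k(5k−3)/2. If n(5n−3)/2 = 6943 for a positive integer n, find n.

Set n(5n−3)/2 = 6943, giving 5n² − 3n − 13886 = 0.
The discriminant is 9 + 40·6943 = 277729, and √277729 = 527.
So n = (3 + 527) / 10 = 530/10 = 53.
Check: 53·(5·53 − 3)/2 = 6943. ✓

53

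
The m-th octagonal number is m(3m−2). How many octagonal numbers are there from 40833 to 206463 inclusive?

146

The n-th octagonal number is n(3n−2).
Smallest index with value ≥ 40833: n = 117 (giving 40833).
Largest index with value ≤ 206463: n = 262 (giving 205408).
Indices 117 through 262: 146 terms.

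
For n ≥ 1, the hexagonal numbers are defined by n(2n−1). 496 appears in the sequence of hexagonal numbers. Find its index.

16

Set n(2n−1) = 496, giving 2n² − n − 496 = 0.
So n = (1 + 63) / 4 = 64/4 = 16.
Check: 16·(2·16 − 1) = 496. ✓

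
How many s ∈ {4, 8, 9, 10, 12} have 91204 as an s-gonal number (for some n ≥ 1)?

1

s = 4: P(4, 302) = 91204. ✓
s = 8: P(8, 174) = 90480 and P(8, 175) = 91525; 91204 is not s-gonal.
s = 9: P(9, 161) = 90321 and P(9, 162) = 91449; 91204 is not s-gonal.
s = 10: P(10, 151) = 90751 and P(10, 152) = 91960; 91204 is not s-gonal.
s = 12: P(12, 135) = 90585 and P(12, 136) = 91936; 91204 is not s-gonal.
Hits: s ∈ {4} → 1.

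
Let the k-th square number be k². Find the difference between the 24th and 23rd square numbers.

n² − (n−1)² = 2n − 1, so 24² − 23² = 2·24 − 1 = 47.

47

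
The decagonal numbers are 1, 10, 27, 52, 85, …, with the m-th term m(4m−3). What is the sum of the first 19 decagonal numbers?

Σ i(4i−3) = 4Σi² − 3Σi over i = 1..19.
Σi = 190 and Σi² = 2470.
4·2470 − 3·190 = 9310.

9310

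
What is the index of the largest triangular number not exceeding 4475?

Solve n(n+1)/2 ≤ 4475 for integer n.
n = 94 gives 4465 ≤ 4475, while n = 95 gives 4560 > 4475; so the answer is index 94.

94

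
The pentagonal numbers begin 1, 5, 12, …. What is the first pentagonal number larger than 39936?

Solve n(3n−1)/2 > 39936 for integer n.
The largest n with value ≤ 39936 is 163 (since 39772 ≤ 39936 < 40262), so the first above is n = 164, value 40262.

40262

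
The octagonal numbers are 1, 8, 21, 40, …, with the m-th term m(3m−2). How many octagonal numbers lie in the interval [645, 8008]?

38

The n-th octagonal number is n(3n−2).
Smallest index with value ≥ 645: n = 15 (giving 645).
Largest index with value ≤ 8008: n = 52 (giving 8008).
Indices 15 through 52: 38 terms.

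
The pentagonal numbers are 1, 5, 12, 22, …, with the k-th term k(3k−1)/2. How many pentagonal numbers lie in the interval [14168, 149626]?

The n-th pentagonal number is n(3n−1)/2.
Smallest index with value ≥ 14168: n = 98 (giving 14357).
Largest index with value ≤ 149626: n = 316 (giving 149626).
Indices 98 through 316: 219 terms.

219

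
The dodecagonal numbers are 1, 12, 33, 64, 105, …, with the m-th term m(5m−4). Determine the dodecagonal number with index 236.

277536

236·(5·236 − 4) = 236·1176 = 277536.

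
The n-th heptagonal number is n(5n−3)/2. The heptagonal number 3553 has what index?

38

Set n(5n−3)/2 = 3553, giving 5n² − 3n − 7106 = 0.
So n = (3 + 377) / 10 = 380/10 = 38.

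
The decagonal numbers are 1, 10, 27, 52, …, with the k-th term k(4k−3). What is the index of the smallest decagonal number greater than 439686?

Solve n(4n−3) > 439686 for integer n.
The largest n with value ≤ 439686 is 331 (since 437251 ≤ 439686 < 439900), so the first above is n = 332, value 439900.

332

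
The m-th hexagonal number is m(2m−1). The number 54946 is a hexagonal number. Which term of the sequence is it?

166

Set n(2n−1) = 54946, giving 2n² − n − 54946 = 0.
So n = (1 + 663) / 4 = 664/4 = 166.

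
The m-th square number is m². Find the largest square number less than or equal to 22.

16

Solve n² ≤ 22 for integer n.
n = 4 gives 16 ≤ 22, while n = 5 gives 25 > 22; so the answer is 16.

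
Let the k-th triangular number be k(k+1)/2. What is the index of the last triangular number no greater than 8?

Solve n(n+1)/2 ≤ 8 for integer n.
n = 3 gives 6 ≤ 8, while n = 4 gives 10 > 8; so the answer is index 3.

3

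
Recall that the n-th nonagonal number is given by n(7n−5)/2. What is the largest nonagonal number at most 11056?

10836

Solve n(7n−5)/2 ≤ 11056 for integer n.
n = 56 gives 10836 ≤ 11056, while n = 57 gives 11229 > 11056; so the answer is 10836.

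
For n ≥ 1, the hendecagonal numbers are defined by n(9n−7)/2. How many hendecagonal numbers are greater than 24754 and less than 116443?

The n-th hendecagonal number is n(9n−7)/2.
Smallest index with value > 24754: n = 75 (giving 25050).
Largest index with value < 116443: n = 161 (giving 116081).
Indices 75 through 161: 87 terms.

87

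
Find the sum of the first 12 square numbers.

650

Σ_{i=1}^{12} i² = 12·13·25/6 = 650.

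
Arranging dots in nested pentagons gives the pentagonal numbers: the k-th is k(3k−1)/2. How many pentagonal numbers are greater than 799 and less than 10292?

59

The n-th pentagonal number is n(3n−1)/2.
Smallest index with value > 799: n = 24 (giving 852).
Largest index with value < 10292: n = 82 (giving 10045).
Indices 24 through 82: 59 terms.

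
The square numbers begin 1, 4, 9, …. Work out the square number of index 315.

The 315th square number is n² with n = 315.
315² = 99225.

99225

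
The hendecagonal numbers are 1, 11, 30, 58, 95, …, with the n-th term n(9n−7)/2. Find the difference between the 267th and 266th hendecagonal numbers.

2395

Consecutive hendecagonal numbers differ by 9n − 8: here 9·267 − 8 = 2395.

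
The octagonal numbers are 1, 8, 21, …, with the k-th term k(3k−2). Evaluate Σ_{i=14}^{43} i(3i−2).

78135

Σ i(3i−2) = 3Σi² − 2Σi over i = 14..43.
Σi = 946 − 91 = 855 and Σi² = 27434 − 819 = 26615.
3·26615 − 2·855 = 78135.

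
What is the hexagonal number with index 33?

33·(2·33 − 1) = 33·65 = 2145.

2145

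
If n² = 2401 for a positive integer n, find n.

49

We need n² = 2401, so n = √2401 = 49.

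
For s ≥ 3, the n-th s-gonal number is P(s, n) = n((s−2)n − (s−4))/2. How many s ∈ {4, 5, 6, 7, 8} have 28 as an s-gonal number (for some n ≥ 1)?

1

s = 4: P(4, 5) = 25 and P(4, 6) = 36; 28 is not s-gonal.
s = 5: P(5, 4) = 22 and P(5, 5) = 35; 28 is not s-gonal.
s = 6: P(6, 4) = 28. ✓
s = 7: P(7, 3) = 18 and P(7, 4) = 34; 28 is not s-gonal.
s = 8: P(8, 3) = 21 and P(8, 4) = 40; 28 is not s-gonal.
Hits: s ∈ {6} → 1.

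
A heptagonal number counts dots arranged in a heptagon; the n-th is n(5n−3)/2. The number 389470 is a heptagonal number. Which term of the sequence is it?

395

Set n(5n−3)/2 = 389470, giving 5n² − 3n − 778940 = 0.
The discriminant is 9 + 40·389470 = 15578809, and √15578809 = 3947.
So n = (3 + 3947) / 10 = 3950/10 = 395.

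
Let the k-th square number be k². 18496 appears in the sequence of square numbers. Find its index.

We need n² = 18496, so n = √18496 = 136.

136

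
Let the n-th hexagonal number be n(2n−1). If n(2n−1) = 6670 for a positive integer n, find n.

Set n(2n−1) = 6670, giving 2n² − n − 6670 = 0.
The discriminant is 1 + 8·6670 = 53361, and √53361 = 231.
So n = (1 + 231) / 4 = 232/4 = 58.

58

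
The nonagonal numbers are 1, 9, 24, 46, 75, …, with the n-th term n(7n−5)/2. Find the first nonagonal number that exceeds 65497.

66309

Solve n(7n−5)/2 > 65497 for integer n.
The largest n with value ≤ 65497 is 137 (since 65349 ≤ 65497 < 66309), so the first above is n = 138, value 66309.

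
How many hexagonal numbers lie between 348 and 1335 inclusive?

13

The n-th hexagonal number is n(2n−1).
Smallest index with value ≥ 348: n = 14 (giving 378).
Largest index with value ≤ 1335: n = 26 (giving 1326).
Indices 14 through 26: 13 terms.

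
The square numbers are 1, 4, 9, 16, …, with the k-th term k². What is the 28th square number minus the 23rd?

28² = 784 and 23² = 529.
Difference: 784 − 529 = 255.

255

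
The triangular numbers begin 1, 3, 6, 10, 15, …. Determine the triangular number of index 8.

8·9/2 = 72/2 = 36.

36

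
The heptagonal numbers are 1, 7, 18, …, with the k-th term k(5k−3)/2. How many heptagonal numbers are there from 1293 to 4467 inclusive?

The n-th heptagonal number is n(5n−3)/2.
Smallest index with value ≥ 1293: n = 24 (giving 1404).
Largest index with value ≤ 4467: n = 42 (giving 4347).
Indices 24 through 42: 19 terms.

19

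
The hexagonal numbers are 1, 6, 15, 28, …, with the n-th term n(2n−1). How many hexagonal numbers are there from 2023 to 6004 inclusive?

23

The n-th hexagonal number is n(2n−1).
Smallest index with value ≥ 2023: n = 33 (giving 2145).
Largest index with value ≤ 6004: n = 55 (giving 5995).
Indices 33 through 55: 23 terms.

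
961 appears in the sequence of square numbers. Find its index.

We need n² = 961, so n = √961 = 31.

31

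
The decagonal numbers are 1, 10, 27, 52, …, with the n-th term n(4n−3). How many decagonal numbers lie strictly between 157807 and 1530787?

419

The n-th decagonal number is n(4n−3).
Smallest index with value > 157807: n = 200 (giving 159400).
Largest index with value < 1530787: n = 618 (giving 1525842).
Indices 200 through 618: 419 terms.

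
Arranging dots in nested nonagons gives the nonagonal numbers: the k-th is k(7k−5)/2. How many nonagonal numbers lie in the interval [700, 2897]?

15

The n-th nonagonal number is n(7n−5)/2.
Smallest index with value ≥ 700: n = 15 (giving 750).
Largest index with value ≤ 2897: n = 29 (giving 2871).
Indices 15 through 29: 15 terms.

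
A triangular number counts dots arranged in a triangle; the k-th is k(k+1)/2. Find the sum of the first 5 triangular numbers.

35

Σ i(i+1)/2 = (Σi² + Σi) / 2 over i = 1..5.
Σi = 15 and Σi² = 55.
(1·55 + 1·15) / 2 = 70/2 = 35.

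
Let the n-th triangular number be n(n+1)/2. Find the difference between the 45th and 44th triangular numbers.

45

Consecutive triangular numbers differ by n: T_{45} − T_{44} = 45.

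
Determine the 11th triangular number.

11·12/2 = 132/2 = 66.

66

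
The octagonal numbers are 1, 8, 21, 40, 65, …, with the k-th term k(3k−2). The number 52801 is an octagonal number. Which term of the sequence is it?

133

Set n(3n−2) = 52801, giving 3n² − 2n − 52801 = 0.
The discriminant is 4 + 12·52801 = 633616, and √633616 = 796.
So n = (2 + 796) / 6 = 798/6 = 133.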